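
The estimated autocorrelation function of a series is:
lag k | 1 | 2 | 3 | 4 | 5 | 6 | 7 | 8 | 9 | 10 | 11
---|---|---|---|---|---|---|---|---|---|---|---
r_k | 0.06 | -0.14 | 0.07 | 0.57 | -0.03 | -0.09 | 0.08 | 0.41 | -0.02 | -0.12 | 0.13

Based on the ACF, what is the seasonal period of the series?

4

The largest autocorrelation is r_4 = 0.57, with a weaker echo at lag 8 (0.41); the remaining lags stay at or below 0.13.
The dominant spike at lag 4 indicates a seasonal period of 4.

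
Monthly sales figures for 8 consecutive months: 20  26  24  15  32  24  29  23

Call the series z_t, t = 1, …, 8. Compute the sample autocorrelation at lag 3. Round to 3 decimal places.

Mean z̄ = (20 + 26 + 24 + 15 + 32 + 24 + 29 + 23)/8 = 24.1250
Deviations from mean: -4.1250, 1.8750, -0.1250, -9.1250, 7.8750, -0.1250, 4.8750, -1.1250
Numerator Σ_{t=1}^{5}(z_t−z̄)(z_{t+3}−z̄) = -0.9219
Denominator Σ(z_t−z̄)² = 190.8750
r_3 = -0.9219 / 190.8750 = -0.005

-0.005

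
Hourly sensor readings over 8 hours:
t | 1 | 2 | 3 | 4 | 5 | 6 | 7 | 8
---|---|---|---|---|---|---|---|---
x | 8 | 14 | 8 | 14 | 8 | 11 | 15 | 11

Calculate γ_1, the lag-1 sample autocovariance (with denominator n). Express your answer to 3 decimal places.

-4.564

Mean x̄ = (8 + 14 + 8 + 14 + 8 + 11 + 15 + 11)/8 = 11.1250
Σ_{t=1}^{7}(x_t−x̄)(x_{t+1}−x̄) = -36.5156
γ_1 = -36.5156 / 8 = -4.564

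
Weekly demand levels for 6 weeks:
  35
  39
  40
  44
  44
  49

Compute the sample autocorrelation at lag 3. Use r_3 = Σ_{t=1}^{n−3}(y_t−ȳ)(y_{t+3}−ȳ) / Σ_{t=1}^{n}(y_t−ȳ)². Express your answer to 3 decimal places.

-0.287

Mean ȳ = (35 + 39 + 40 + 44 + 44 + 49)/6 = 41.8333
Numerator Σ_{t=1}^{3}(y_t−ȳ)(y_{t+3}−ȳ) = -34.0833
Denominator Σ(y_t−ȳ)² = 118.8333
r_3 = -34.0833 / 118.8333 = -0.287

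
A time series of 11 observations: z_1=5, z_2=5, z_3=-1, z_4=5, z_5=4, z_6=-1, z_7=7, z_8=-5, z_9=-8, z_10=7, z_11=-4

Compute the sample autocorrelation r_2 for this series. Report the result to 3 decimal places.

-0.070

Mean z̄ = (5 + 5 − 1 + 5 + 4 − 1 + 7 − 5 − 8 + 7 − 4)/11 = 1.2727
Numerator Σ_{t=1}^{9}(z_t−z̄)(z_{t+2}−z̄) = -19.5124
Denominator Σ(z_t−z̄)² = 278.1818
r_2 = -19.5124 / 278.1818 = -0.070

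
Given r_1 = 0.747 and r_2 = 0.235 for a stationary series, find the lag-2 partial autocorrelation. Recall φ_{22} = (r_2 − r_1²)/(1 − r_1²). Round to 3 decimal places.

φ_{22} = (r_2 − r_1²) / (1 − r_1²)
r_1² = (0.747)² = 0.558009
Numerator = 0.235 − 0.5580 = -0.3230; denominator = 1 − 0.5580 = 0.4420
φ_{22} = -0.3230 / 0.4420 = -0.731

-0.731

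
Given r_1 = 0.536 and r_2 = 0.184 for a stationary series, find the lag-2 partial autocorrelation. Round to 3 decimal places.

φ_{22} = (r_2 − r_1²) / (1 − r_1²)
r_1² = (0.536)² = 0.287296
Numerator = 0.184 − 0.2873 = -0.1033; denominator = 1 − 0.2873 = 0.7127
φ_{22} = -0.1033 / 0.7127 = -0.145

-0.145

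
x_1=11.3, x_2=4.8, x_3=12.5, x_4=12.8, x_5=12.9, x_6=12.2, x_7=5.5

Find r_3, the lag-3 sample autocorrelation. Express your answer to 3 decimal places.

Mean x̄ = (11.3 + 4.8 + 12.5 + 12.8 + 12.9 + 12.2 + 5.5)/7 = 10.2857
Σ(x_t−x̄)(x_{t+3}−x̄) = (2.5502) + (-14.3412) + (4.2388) + (-12.0327) = -19.5849
Denominator Σ(x_t−x̄)² = 75.7486
r_3 = -19.5849 / 75.7486 = -0.259

-0.259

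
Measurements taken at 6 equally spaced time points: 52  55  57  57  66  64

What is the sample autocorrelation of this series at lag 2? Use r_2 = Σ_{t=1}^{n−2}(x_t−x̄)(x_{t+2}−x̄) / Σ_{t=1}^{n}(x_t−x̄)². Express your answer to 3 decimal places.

Mean x̄ = (52 + 55 + 57 + 57 + 66 + 64)/6 = 58.5000
Numerator Σ_{t=1}^{4}(x_t−x̄)(x_{t+2}−x̄) = -4.5000
Denominator Σ(x_t−x̄)² = 145.5000
r_2 = -4.5000 / 145.5000 = -0.031

-0.031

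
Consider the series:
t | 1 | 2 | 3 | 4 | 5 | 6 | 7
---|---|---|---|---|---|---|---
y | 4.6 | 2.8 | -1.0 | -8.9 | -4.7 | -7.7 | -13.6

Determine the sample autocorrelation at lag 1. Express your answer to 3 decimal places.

0.407

Mean ȳ = (4.6 + 2.8 − 1.0 − 8.9 − 4.7 − 7.7 − 13.6)/7 = -4.0714
Deviations from mean: 8.6714, 6.8714, 3.0714, -4.8286, -0.6286, -3.6286, -9.5286
Numerator Σ_{t=1}^{6}(y_t−ȳ)(y_{t+1}−ȳ) = 105.7506
Denominator Σ(y_t−ȳ)² = 259.5143
r_1 = 105.7506 / 259.5143 = 0.407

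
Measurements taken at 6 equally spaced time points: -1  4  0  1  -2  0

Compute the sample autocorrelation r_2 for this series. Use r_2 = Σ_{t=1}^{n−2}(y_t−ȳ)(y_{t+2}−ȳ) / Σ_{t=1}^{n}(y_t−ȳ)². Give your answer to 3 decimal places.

Mean ȳ = (-1 + 4 + 0 + 1 − 2 + 0)/6 = 0.3333
Σ(y_t−ȳ)(y_{t+2}−ȳ) = (0.4444) + (2.4444) + (0.7778) + (-0.2222) = 3.4444
Denominator Σ(y_t−ȳ)² = 21.3333
r_2 = 3.4444 / 21.3333 = 0.161

0.161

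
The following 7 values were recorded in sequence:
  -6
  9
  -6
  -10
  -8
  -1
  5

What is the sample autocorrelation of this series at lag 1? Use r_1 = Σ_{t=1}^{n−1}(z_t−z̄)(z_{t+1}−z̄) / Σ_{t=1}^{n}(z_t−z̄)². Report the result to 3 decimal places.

-0.032

Mean z̄ = (-6 + 9 − 6 − 10 − 8 − 1 + 5)/7 = -2.4286
Deviations from mean: -3.5714, 11.4286, -3.5714, -7.5714, -5.5714, 1.4286, 7.4286
Σ(z_t−z̄)(z_{t+1}−z̄) = (-40.8163) + (-40.8163) + (27.0408) + (42.1837) + (-7.9592) + (10.6122) = -9.7551
Denominator Σ(z_t−z̄)² = 301.7143
r_1 = -9.7551 / 301.7143 = -0.032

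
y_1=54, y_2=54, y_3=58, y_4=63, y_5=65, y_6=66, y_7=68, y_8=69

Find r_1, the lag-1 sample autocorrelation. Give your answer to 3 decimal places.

0.678

Mean ȳ = (54 + 54 + 58 + 63 + 65 + 66 + 68 + 69)/8 = 62.1250
Σ(y_t−ȳ)(y_{t+1}−ȳ) = (66.0156) + (33.5156) + (-3.6094) + (2.5156) + (11.1406) + (22.7656) + (40.3906) = 172.7344
Denominator Σ(y_t−ȳ)² = 254.8750
r_1 = 172.7344 / 254.8750 = 0.678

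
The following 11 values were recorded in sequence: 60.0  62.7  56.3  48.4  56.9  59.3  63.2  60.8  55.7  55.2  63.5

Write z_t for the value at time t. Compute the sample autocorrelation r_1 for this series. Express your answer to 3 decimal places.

0.169

Mean z̄ = (60.0 + 62.7 + 56.3 + 48.4 + 56.9 + 59.3 + 63.2 + 60.8 + 55.7 + 55.2 + 63.5)/11 = 58.3636
Numerator Σ_{t=1}^{10}(z_t−z̄)(z_{t+1}−z̄) = 33.9205
Denominator Σ(z_t−z̄)² = 200.8455
r_1 = 33.9205 / 200.8455 = 0.169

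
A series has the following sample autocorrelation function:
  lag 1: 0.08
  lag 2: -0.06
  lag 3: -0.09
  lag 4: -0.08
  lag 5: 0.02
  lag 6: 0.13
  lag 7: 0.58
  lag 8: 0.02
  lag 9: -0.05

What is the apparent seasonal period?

The largest autocorrelation is r_7 = 0.58; the remaining lags stay at or below 0.13.
The dominant spike at lag 7 indicates a seasonal period of 7.

7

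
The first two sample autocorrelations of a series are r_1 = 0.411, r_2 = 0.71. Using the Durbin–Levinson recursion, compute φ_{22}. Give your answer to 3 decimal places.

0.651

φ_{22} = (r_2 − r_1²) / (1 − r_1²)
r_1² = (0.411)² = 0.168921
Numerator = 0.71 − 0.1689 = 0.5411; denominator = 1 − 0.1689 = 0.8311
φ_{22} = 0.5411 / 0.8311 = 0.651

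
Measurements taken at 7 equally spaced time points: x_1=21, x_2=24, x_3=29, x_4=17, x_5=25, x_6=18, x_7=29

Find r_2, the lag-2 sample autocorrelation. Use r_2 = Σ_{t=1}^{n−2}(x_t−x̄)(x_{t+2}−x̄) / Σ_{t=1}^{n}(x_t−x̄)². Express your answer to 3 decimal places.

0.249

Mean x̄ = (21 + 24 + 29 + 17 + 25 + 18 + 29)/7 = 23.2857
Σ(x_t−x̄)(x_{t+2}−x̄) = (-13.0612) + (-4.4898) + (9.7959) + (33.2245) + (9.7959) = 35.2653
Denominator Σ(x_t−x̄)² = 141.4286
r_2 = 35.2653 / 141.4286 = 0.249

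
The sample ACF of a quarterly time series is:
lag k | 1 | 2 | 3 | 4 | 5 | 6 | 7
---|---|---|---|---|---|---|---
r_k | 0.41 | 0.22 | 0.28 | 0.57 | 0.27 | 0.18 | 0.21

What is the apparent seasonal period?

The largest autocorrelation is r_4 = 0.57; the remaining lags stay at or below 0.41. The elevated value at lag 1 (0.41), dropping to 0.22 at lag 2, reflects decaying short-term dependence rather than seasonality.
The dominant spike at lag 4 indicates a seasonal period of 4.

4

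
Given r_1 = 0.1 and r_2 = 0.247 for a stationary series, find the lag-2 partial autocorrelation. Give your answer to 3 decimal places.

φ_{22} = (r_2 − r_1²) / (1 − r_1²)
r_1² = (0.1)² = 0.01
Numerator = 0.247 − 0.0100 = 0.2370; denominator = 1 − 0.0100 = 0.9900
φ_{22} = 0.2370 / 0.9900 = 0.239

0.239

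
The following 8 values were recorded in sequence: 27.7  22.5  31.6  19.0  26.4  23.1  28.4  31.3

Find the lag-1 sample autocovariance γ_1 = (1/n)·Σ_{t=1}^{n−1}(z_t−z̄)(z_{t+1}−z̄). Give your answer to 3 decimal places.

Mean z̄ = (27.7 + 22.5 + 31.6 + 19.0 + 26.4 + 23.1 + 28.4 + 31.3)/8 = 26.2500
Deviations: 1.4500, -3.7500, 5.3500, -7.2500, 0.1500, -3.1500, 2.1500, 5.0500
Σ_{t=1}^{7}(z_t−z̄)(z_{t+1}−z̄) = -61.7625
γ_1 = -61.7625 / 8 = -7.720

-7.720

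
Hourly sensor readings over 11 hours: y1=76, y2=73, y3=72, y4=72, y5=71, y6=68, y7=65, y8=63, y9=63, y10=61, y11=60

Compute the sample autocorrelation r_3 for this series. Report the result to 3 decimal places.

Mean ȳ = (76 + 73 + 72 + 72 + 71 + 68 + 65 + 63 + 63 + 61 + 60)/11 = 67.6364
Numerator Σ_{t=1}^{8}(y_t−ȳ)(y_{t+3}−ȳ) = 80.2397
Denominator Σ(y_t−ȳ)² = 300.5455
r_3 = 80.2397 / 300.5455 = 0.267

0.267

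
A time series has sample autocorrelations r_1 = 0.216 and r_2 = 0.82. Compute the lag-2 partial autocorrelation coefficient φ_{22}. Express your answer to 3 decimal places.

φ_{22} = (r_2 − r_1²) / (1 − r_1²)
r_1² = (0.216)² = 0.046656
Numerator = 0.82 − 0.0467 = 0.7733; denominator = 1 − 0.0467 = 0.9533
φ_{22} = 0.7733 / 0.9533 = 0.811

0.811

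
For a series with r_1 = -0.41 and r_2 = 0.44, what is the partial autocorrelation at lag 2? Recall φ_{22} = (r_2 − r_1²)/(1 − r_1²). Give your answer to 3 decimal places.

φ_{22} = (r_2 − r_1²) / (1 − r_1²)
r_1² = (-0.41)² = 0.1681
Numerator = 0.44 − 0.1681 = 0.2719; denominator = 1 − 0.1681 = 0.8319
φ_{22} = 0.2719 / 0.8319 = 0.327

0.327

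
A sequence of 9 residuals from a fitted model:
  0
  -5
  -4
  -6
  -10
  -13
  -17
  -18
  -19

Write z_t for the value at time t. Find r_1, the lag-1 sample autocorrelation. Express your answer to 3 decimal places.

Mean z̄ = (0 − 5 − 4 − 6 − 10 − 13 − 17 − 18 − 19)/9 = -10.2222
Numerator Σ_{t=1}^{8}(z_t−z̄)(z_{t+1}−z̄) = 252.2840
Denominator Σ(z_t−z̄)² = 379.5556
r_1 = 252.2840 / 379.5556 = 0.665

0.665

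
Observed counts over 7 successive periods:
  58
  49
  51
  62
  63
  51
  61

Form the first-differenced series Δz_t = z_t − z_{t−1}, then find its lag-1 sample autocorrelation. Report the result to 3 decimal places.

First differences Δz: -9, 2, 11, 1, -12, 10
Mean of differences = 0.5000
Numerator Σ(Δz_t−Δz̄)(Δz_{t+1}−Δz̄) = -118.2500
Denominator Σ(Δz_t−Δz̄)² = 449.5000
r_1(Δz) = -118.2500 / 449.5000 = -0.263

-0.263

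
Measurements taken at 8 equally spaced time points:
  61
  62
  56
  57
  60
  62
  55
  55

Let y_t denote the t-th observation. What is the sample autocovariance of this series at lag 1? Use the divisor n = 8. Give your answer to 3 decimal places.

0.844

Mean ȳ = (61 + 62 + 56 + 57 + 60 + 62 + 55 + 55)/8 = 58.5000
Σ_{t=1}^{7}(y_t−ȳ)(y_{t+1}−ȳ) = 6.7500
γ_1 = 6.7500 / 8 = 0.844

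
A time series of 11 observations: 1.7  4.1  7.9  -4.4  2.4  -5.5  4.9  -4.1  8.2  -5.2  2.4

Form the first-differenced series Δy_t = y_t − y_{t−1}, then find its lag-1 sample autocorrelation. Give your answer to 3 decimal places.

First differences Δy: 2.4, 3.8, -12.3, 6.8, -7.9, 10.4, -9.0, 12.3, -13.4, 7.6
Mean of differences = 0.0700
Numerator Σ(Δy_t−Δȳ)(Δy_{t+1}−Δȳ) = -727.4539
Denominator Σ(Δy_t−Δȳ)² = 857.8610
r_1(Δy) = -727.4539 / 857.8610 = -0.848

-0.848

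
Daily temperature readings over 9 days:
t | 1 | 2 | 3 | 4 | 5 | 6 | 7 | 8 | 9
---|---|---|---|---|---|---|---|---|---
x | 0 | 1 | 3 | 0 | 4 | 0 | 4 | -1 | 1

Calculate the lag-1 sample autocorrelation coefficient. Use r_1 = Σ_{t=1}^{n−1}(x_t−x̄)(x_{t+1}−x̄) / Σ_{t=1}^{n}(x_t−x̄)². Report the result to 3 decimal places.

-0.659

Mean x̄ = (0 + 1 + 3 + 0 + 4 + 0 + 4 − 1 + 1)/9 = 1.3333
Numerator Σ_{t=1}^{8}(x_t−x̄)(x_{t+1}−x̄) = -18.4444
Denominator Σ(x_t−x̄)² = 28.0000
r_1 = -18.4444 / 28.0000 = -0.659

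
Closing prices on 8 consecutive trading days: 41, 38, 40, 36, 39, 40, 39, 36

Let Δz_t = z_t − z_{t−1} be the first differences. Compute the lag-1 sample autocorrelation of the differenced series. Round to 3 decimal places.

First differences Δz: -3, 2, -4, 3, 1, -1, -3
Mean of differences = -0.7143
Numerator Σ(Δz_t−Δz̄)(Δz_{t+1}−Δz̄) = -20.7959
Denominator Σ(Δz_t−Δz̄)² = 45.4286
r_1(Δz) = -20.7959 / 45.4286 = -0.458

-0.458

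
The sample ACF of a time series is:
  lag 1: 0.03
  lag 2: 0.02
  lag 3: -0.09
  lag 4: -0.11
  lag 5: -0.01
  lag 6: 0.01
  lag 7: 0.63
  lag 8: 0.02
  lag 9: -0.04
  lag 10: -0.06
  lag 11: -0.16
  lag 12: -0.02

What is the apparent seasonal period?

The largest autocorrelation is r_7 = 0.63; the remaining lags stay at or below 0.03.
The dominant spike at lag 7 indicates a seasonal period of 7.

7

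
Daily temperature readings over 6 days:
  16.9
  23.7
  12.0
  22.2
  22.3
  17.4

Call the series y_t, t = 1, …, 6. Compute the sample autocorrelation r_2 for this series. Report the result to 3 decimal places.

Mean ȳ = (16.9 + 23.7 + 12.0 + 22.2 + 22.3 + 17.4)/6 = 19.0833
Deviations from mean: -2.1833, 4.6167, -7.0833, 3.1167, 3.2167, -1.6833
Numerator Σ_{t=1}^{4}(y_t−ȳ)(y_{t+2}−ȳ) = 1.8228
Denominator Σ(y_t−ȳ)² = 99.1483
r_2 = 1.8228 / 99.1483 = 0.018

0.018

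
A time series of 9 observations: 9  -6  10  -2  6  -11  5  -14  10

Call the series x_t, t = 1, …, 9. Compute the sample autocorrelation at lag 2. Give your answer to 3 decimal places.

0.592

Mean x̄ = (9 − 6 + 10 − 2 + 6 − 11 + 5 − 14 + 10)/9 = 0.7778
Σ(x_t−x̄)(x_{t+2}−x̄) = (75.8272) + (18.8272) + (48.1605) + (32.7160) + (22.0494) + (174.0494) + (38.9383) = 410.5679
Denominator Σ(x_t−x̄)² = 693.5556
r_2 = 410.5679 / 693.5556 = 0.592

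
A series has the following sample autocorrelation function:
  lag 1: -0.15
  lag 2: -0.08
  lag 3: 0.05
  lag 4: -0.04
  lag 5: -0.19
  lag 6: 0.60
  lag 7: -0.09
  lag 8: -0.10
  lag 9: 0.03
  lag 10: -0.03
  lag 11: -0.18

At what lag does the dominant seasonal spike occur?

The largest autocorrelation is r_6 = 0.60; the remaining lags stay at or below 0.05.
The dominant spike at lag 6 indicates a seasonal period of 6.

6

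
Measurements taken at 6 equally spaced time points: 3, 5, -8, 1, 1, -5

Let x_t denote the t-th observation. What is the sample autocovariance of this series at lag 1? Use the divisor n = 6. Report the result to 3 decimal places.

Mean x̄ = (3 + 5 − 8 + 1 + 1 − 5)/6 = -0.5000
Σ_{t=1}^{5}(x_t−x̄)(x_{t+1}−x̄) = -37.7500
γ_1 = -37.7500 / 6 = -6.292

-6.292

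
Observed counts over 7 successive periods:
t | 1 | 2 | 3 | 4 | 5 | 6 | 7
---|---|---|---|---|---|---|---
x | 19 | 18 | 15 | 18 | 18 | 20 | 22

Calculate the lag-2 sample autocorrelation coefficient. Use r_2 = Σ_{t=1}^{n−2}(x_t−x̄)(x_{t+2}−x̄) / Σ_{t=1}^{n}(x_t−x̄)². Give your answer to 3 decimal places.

-0.070

Mean x̄ = (19 + 18 + 15 + 18 + 18 + 20 + 22)/7 = 18.5714
Deviations from mean: 0.4286, -0.5714, -3.5714, -0.5714, -0.5714, 1.4286, 3.4286
Numerator Σ_{t=1}^{5}(x_t−x̄)(x_{t+2}−x̄) = -1.9388
Denominator Σ(x_t−x̄)² = 27.7143
r_2 = -1.9388 / 27.7143 = -0.070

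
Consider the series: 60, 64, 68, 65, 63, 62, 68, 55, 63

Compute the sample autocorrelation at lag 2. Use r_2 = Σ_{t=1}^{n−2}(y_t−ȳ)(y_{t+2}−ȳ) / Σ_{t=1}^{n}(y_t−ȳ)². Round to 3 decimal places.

-0.064

Mean ȳ = (60 + 64 + 68 + 65 + 63 + 62 + 68 + 55 + 63)/9 = 63.1111
Σ(y_t−ȳ)(y_{t+2}−ȳ) = (-15.2099) + (1.6790) + (-0.5432) + (-2.0988) + (-0.5432) + (9.0123) + (-0.5432) = -8.2469
Denominator Σ(y_t−ȳ)² = 128.8889
r_2 = -8.2469 / 128.8889 = -0.064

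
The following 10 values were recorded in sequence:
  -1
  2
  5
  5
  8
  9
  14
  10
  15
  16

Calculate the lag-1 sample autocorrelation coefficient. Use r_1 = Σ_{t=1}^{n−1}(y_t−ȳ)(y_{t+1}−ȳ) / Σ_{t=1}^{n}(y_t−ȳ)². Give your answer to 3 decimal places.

Mean ȳ = (-1 + 2 + 5 + 5 + 8 + 9 + 14 + 10 + 15 + 16)/10 = 8.3000
Numerator Σ_{t=1}^{9}(y_t−ȳ)(y_{t+1}−ȳ) = 167.7100
Denominator Σ(y_t−ȳ)² = 288.1000
r_1 = 167.7100 / 288.1000 = 0.582

0.582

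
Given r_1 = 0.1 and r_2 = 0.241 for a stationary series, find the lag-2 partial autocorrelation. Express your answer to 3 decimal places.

φ_{22} = (r_2 − r_1²) / (1 − r_1²)
r_1² = (0.1)² = 0.01
Numerator = 0.241 − 0.0100 = 0.2310; denominator = 1 − 0.0100 = 0.9900
φ_{22} = 0.2310 / 0.9900 = 0.233

0.233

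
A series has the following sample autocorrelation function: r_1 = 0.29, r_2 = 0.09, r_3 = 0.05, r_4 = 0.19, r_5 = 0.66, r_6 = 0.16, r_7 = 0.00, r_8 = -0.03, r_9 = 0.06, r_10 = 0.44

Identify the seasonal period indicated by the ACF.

5

The largest autocorrelation is r_5 = 0.66, with a weaker echo at lag 10 (0.44); the remaining lags stay at or below 0.29. The elevated value at lag 1 (0.29), dropping to 0.09 at lag 2, reflects decaying short-term dependence rather than seasonality.
The dominant spike at lag 5 indicates a seasonal period of 5.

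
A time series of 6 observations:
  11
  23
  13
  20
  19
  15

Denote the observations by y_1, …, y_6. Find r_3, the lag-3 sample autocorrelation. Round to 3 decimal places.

0.018

Mean ȳ = (11 + 23 + 13 + 20 + 19 + 15)/6 = 16.8333
Deviations from mean: -5.8333, 6.1667, -3.8333, 3.1667, 2.1667, -1.8333
Σ(y_t−ȳ)(y_{t+3}−ȳ) = (-18.4722) + (13.3611) + (7.0278) = 1.9167
Denominator Σ(y_t−ȳ)² = 104.8333
r_3 = 1.9167 / 104.8333 = 0.018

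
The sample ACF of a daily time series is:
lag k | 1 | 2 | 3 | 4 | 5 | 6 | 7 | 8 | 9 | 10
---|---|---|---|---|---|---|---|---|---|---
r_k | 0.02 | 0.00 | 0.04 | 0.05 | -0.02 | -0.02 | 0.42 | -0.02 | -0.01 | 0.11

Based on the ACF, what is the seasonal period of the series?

7

The largest autocorrelation is r_7 = 0.42; the remaining lags stay at or below 0.11.
The dominant spike at lag 7 indicates a seasonal period of 7.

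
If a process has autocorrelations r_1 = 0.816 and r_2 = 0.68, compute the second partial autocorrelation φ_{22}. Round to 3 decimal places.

0.042

φ_{22} = (r_2 − r_1²) / (1 − r_1²)
r_1² = (0.816)² = 0.665856
Numerator = 0.68 − 0.6659 = 0.0141; denominator = 1 − 0.6659 = 0.3341
φ_{22} = 0.0141 / 0.3341 = 0.042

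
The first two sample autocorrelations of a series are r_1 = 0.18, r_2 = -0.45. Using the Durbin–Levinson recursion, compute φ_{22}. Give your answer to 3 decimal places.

φ_{22} = (r_2 − r_1²) / (1 − r_1²)
r_1² = (0.18)² = 0.0324
Numerator = -0.45 − 0.0324 = -0.4824; denominator = 1 − 0.0324 = 0.9676
φ_{22} = -0.4824 / 0.9676 = -0.499

-0.499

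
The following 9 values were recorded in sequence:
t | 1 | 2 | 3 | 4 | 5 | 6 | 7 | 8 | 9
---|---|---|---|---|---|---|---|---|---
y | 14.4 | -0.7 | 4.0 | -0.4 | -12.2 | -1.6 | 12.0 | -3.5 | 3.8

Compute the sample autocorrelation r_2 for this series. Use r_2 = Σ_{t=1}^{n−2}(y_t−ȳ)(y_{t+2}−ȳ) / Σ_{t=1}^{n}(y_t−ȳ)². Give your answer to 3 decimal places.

-0.183

Mean ȳ = (14.4 − 0.7 + 4.0 − 0.4 − 12.2 − 1.6 + 12.0 − 3.5 + 3.8)/9 = 1.7556
Σ(y_t−ȳ)(y_{t+2}−ȳ) = (28.3798) + (5.2931) + (-31.3225) + (7.2331) + (-142.9669) + (17.6353) + (20.9442) = -94.8040
Denominator Σ(y_t−ȳ)² = 518.3622
r_2 = -94.8040 / 518.3622 = -0.183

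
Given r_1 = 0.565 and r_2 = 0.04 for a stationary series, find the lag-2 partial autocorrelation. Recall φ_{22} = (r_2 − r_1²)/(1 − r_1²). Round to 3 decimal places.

φ_{22} = (r_2 − r_1²) / (1 − r_1²)
r_1² = (0.565)² = 0.319225
Numerator = 0.04 − 0.3192 = -0.2792; denominator = 1 − 0.3192 = 0.6808
φ_{22} = -0.2792 / 0.6808 = -0.410

-0.410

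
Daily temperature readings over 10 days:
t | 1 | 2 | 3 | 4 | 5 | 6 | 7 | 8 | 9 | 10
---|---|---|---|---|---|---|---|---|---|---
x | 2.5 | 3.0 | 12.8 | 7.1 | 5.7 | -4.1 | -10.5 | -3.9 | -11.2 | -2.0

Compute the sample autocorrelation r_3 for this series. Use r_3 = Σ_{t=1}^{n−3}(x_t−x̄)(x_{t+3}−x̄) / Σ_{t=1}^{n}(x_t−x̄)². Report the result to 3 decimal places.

-0.089

Mean x̄ = (2.5 + 3.0 + 12.8 + 7.1 + 5.7 − 4.1 − 10.5 − 3.9 − 11.2 − 2.0)/10 = -0.0600
Σ(x_t−x̄)(x_{t+3}−x̄) = (18.3296) + (17.6256) + (-51.9544) + (-74.7504) + (-22.1184) + (45.0056) + (20.2536) = -47.6088
Denominator Σ(x_t−x̄)² = 533.6640
r_3 = -47.6088 / 533.6640 = -0.089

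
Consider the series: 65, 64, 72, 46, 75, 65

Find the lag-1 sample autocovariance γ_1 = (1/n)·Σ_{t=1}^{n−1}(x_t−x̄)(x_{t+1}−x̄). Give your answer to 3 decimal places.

-55.292

Mean x̄ = (65 + 64 + 72 + 46 + 75 + 65)/6 = 64.5000
Deviations: 0.5000, -0.5000, 7.5000, -18.5000, 10.5000, 0.5000
Σ_{t=1}^{5}(x_t−x̄)(x_{t+1}−x̄) = -331.7500
γ_1 = -331.7500 / 6 = -55.292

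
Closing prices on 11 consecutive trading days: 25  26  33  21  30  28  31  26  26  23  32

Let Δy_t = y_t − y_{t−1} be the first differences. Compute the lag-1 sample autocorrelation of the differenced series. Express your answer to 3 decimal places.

-0.626

First differences Δy: 1, 7, -12, 9, -2, 3, -5, 0, -3, 9
Mean of differences = 0.7000
Numerator Σ(Δy_t−Δȳ)(Δy_{t+1}−Δȳ) = -249.3900
Denominator Σ(Δy_t−Δȳ)² = 398.1000
r_1(Δy) = -249.3900 / 398.1000 = -0.626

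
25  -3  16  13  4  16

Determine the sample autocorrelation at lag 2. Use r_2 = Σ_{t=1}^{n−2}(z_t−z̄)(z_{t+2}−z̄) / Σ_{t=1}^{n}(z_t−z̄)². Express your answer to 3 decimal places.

Mean z̄ = (25 − 3 + 16 + 13 + 4 + 16)/6 = 11.8333
Deviations from mean: 13.1667, -14.8333, 4.1667, 1.1667, -7.8333, 4.1667
Numerator Σ_{t=1}^{4}(z_t−z̄)(z_{t+2}−z̄) = 9.7778
Denominator Σ(z_t−z̄)² = 490.8333
r_2 = 9.7778 / 490.8333 = 0.020

0.020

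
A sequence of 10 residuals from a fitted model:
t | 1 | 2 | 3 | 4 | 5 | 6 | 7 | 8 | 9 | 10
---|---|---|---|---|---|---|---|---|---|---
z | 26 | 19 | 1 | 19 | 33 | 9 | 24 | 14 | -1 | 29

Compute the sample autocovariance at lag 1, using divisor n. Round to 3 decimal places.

-37.569

Mean z̄ = (26 + 19 + 1 + 19 + 33 + 9 + 24 + 14 − 1 + 29)/10 = 17.3000
Σ_{t=1}^{9}(z_t−z̄)(z_{t+1}−z̄) = -375.6900
γ_1 = -375.6900 / 10 = -37.569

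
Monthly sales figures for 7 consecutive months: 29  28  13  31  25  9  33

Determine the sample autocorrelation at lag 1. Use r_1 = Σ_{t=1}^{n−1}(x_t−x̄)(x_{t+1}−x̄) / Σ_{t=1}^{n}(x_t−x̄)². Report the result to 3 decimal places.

Mean x̄ = (29 + 28 + 13 + 31 + 25 + 9 + 33)/7 = 24.0000
Deviations from mean: 5.0000, 4.0000, -11.0000, 7.0000, 1.0000, -15.0000, 9.0000
Σ(x_t−x̄)(x_{t+1}−x̄) = (20.0000) + (-44.0000) + (-77.0000) + (7.0000) + (-15.0000) + (-135.0000) = -244.0000
Denominator Σ(x_t−x̄)² = 518.0000
r_1 = -244.0000 / 518.0000 = -0.471

-0.471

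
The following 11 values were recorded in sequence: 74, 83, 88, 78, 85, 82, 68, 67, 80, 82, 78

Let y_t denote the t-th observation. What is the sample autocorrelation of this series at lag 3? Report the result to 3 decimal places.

Mean ȳ = (74 + 83 + 88 + 78 + 85 + 82 + 68 + 67 + 80 + 82 + 78)/11 = 78.6364
Numerator Σ_{t=1}^{8}(y_t−ȳ)(y_{t+3}−ȳ) = -28.8512
Denominator Σ(y_t−ȳ)² = 442.5455
r_3 = -28.8512 / 442.5455 = -0.065

-0.065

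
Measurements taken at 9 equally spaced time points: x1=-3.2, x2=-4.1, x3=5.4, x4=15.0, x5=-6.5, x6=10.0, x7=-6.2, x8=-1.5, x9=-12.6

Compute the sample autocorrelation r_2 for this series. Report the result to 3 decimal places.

Mean x̄ = (-3.2 − 4.1 + 5.4 + 15.0 − 6.5 + 10.0 − 6.2 − 1.5 − 12.6)/9 = -0.4111
Numerator Σ_{t=1}^{7}(x_t−x̄)(x_{t+2}−x̄) = 146.4786
Denominator Σ(x_t−x̄)² = 621.3889
r_2 = 146.4786 / 621.3889 = 0.236

0.236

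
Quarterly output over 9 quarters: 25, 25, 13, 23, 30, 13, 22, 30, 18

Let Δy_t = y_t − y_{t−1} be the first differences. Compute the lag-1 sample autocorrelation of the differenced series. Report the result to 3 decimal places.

First differences Δy: 0, -12, 10, 7, -17, 9, 8, -12
Mean of differences = -0.8750
Numerator Σ(Δy_t−Δȳ)(Δy_{t+1}−Δȳ) = -342.3906
Denominator Σ(Δy_t−Δȳ)² = 864.8750
r_1(Δy) = -342.3906 / 864.8750 = -0.396

-0.396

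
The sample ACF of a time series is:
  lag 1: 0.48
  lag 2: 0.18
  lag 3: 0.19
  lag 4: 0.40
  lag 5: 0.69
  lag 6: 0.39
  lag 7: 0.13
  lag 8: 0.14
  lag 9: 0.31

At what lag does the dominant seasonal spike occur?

The largest autocorrelation is r_5 = 0.69; the remaining lags stay at or below 0.48. The elevated value at lag 1 (0.48), dropping to 0.18 at lag 2, reflects decaying short-term dependence rather than seasonality.
The dominant spike at lag 5 indicates a seasonal period of 5.

5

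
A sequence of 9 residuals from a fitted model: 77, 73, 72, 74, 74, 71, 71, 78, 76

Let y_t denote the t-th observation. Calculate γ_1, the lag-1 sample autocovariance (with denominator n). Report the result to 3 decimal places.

0.444

Mean ȳ = (77 + 73 + 72 + 74 + 74 + 71 + 71 + 78 + 76)/9 = 74.0000
Σ_{t=1}^{8}(y_t−ȳ)(y_{t+1}−ȳ) = 4.0000
γ_1 = 4.0000 / 9 = 0.444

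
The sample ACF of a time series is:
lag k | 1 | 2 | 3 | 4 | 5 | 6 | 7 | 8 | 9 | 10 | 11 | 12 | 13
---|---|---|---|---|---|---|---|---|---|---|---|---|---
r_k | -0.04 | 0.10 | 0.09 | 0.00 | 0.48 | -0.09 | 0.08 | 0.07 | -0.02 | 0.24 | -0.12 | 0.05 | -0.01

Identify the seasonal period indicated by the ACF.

The largest autocorrelation is r_5 = 0.48, with a weaker echo at lag 10 (0.24); the remaining lags stay at or below 0.10.
The dominant spike at lag 5 indicates a seasonal period of 5.

5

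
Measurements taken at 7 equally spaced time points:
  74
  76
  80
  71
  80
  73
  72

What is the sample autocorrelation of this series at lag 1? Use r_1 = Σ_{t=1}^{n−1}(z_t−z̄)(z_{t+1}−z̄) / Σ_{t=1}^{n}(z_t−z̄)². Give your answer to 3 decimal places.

-0.504

Mean z̄ = (74 + 76 + 80 + 71 + 80 + 73 + 72)/7 = 75.1429
Σ(z_t−z̄)(z_{t+1}−z̄) = (-0.9796) + (4.1633) + (-20.1224) + (-20.1224) + (-10.4082) + (6.7347) = -40.7347
Denominator Σ(z_t−z̄)² = 80.8571
r_1 = -40.7347 / 80.8571 = -0.504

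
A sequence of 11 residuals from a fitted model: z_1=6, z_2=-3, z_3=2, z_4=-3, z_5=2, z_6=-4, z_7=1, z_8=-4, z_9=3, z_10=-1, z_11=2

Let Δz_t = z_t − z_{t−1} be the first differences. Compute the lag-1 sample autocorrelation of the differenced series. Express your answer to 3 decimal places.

First differences Δz: -9, 5, -5, 5, -6, 5, -5, 7, -4, 3
Mean of differences = -0.4000
Numerator Σ(Δz_t−Δz̄)(Δz_{t+1}−Δz̄) = -254.3600
Denominator Σ(Δz_t−Δz̄)² = 314.4000
r_1(Δz) = -254.3600 / 314.4000 = -0.809

-0.809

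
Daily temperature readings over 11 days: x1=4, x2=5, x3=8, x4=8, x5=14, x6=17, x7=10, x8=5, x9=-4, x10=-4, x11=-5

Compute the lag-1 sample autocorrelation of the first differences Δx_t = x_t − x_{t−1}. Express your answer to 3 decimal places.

0.350

First differences Δx: 1, 3, 0, 6, 3, -7, -5, -9, 0, -1
Mean of differences = -0.9000
Numerator Σ(Δx_t−Δx̄)(Δx_{t+1}−Δx̄) = 71.0900
Denominator Σ(Δx_t−Δx̄)² = 202.9000
r_1(Δx) = 71.0900 / 202.9000 = 0.350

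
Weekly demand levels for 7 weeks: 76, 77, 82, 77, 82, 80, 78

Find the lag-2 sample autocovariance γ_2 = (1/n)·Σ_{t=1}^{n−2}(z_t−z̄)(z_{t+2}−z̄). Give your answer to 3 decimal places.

-0.067

Mean z̄ = (76 + 77 + 82 + 77 + 82 + 80 + 78)/7 = 78.8571
Deviations: -2.8571, -1.8571, 3.1429, -1.8571, 3.1429, 1.1429, -0.8571
Σ_{t=1}^{5}(z_t−z̄)(z_{t+2}−z̄) = -0.4694
γ_2 = -0.4694 / 7 = -0.067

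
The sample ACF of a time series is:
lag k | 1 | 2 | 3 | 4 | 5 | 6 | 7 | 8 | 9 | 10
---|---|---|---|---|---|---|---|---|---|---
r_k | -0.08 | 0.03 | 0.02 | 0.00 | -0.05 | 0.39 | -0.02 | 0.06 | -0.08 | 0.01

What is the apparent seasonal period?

The largest autocorrelation is r_6 = 0.39; the remaining lags stay at or below 0.06.
The dominant spike at lag 6 indicates a seasonal period of 6.

6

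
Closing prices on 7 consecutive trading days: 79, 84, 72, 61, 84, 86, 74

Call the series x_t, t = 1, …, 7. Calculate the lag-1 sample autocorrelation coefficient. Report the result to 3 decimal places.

-0.037

Mean x̄ = (79 + 84 + 72 + 61 + 84 + 86 + 74)/7 = 77.1429
Deviations from mean: 1.8571, 6.8571, -5.1429, -16.1429, 6.8571, 8.8571, -3.1429
Σ(x_t−x̄)(x_{t+1}−x̄) = (12.7347) + (-35.2653) + (83.0204) + (-110.6939) + (60.7347) + (-27.8367) = -17.3061
Denominator Σ(x_t−x̄)² = 472.8571
r_1 = -17.3061 / 472.8571 = -0.037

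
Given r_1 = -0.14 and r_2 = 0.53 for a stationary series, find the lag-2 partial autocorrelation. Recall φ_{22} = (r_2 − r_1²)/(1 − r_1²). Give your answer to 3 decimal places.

0.521

φ_{22} = (r_2 − r_1²) / (1 − r_1²)
r_1² = (-0.14)² = 0.0196
Numerator = 0.53 − 0.0196 = 0.5104; denominator = 1 − 0.0196 = 0.9804
φ_{22} = 0.5104 / 0.9804 = 0.521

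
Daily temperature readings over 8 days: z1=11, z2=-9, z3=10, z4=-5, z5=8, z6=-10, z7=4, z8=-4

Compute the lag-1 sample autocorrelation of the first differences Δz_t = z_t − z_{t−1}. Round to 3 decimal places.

-0.841

First differences Δz: -20, 19, -15, 13, -18, 14, -8
Mean of differences = -2.1429
Numerator Σ(Δz_t−Δz̄)(Δz_{t+1}−Δz̄) = -1434.7347
Denominator Σ(Δz_t−Δz̄)² = 1706.8571
r_1(Δz) = -1434.7347 / 1706.8571 = -0.841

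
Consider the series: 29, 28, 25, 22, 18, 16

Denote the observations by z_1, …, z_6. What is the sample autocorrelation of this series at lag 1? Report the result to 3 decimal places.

0.557

Mean z̄ = (29 + 28 + 25 + 22 + 18 + 16)/6 = 23.0000
Deviations from mean: 6.0000, 5.0000, 2.0000, -1.0000, -5.0000, -7.0000
Σ(z_t−z̄)(z_{t+1}−z̄) = (30.0000) + (10.0000) + (-2.0000) + (5.0000) + (35.0000) = 78.0000
Denominator Σ(z_t−z̄)² = 140.0000
r_1 = 78.0000 / 140.0000 = 0.557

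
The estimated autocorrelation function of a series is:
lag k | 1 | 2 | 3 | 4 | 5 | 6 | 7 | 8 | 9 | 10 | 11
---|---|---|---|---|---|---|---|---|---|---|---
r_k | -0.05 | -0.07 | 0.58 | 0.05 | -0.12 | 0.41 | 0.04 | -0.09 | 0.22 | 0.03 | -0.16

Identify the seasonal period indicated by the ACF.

The largest autocorrelation is r_3 = 0.58, with weaker echoes at lags 6 (0.41) and 9 (0.22); the remaining lags stay at or below 0.05.
The dominant spike at lag 3 indicates a seasonal period of 3.

3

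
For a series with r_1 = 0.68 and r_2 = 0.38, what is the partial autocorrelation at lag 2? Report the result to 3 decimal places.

φ_{22} = (r_2 − r_1²) / (1 − r_1²)
r_1² = (0.68)² = 0.4624
Numerator = 0.38 − 0.4624 = -0.0824; denominator = 1 − 0.4624 = 0.5376
φ_{22} = -0.0824 / 0.5376 = -0.153

-0.153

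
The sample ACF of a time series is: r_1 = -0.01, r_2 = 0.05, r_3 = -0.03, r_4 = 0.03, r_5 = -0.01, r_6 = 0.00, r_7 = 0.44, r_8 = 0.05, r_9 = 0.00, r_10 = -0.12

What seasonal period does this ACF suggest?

7

The largest autocorrelation is r_7 = 0.44; the remaining lags stay at or below 0.05.
The dominant spike at lag 7 indicates a seasonal period of 7.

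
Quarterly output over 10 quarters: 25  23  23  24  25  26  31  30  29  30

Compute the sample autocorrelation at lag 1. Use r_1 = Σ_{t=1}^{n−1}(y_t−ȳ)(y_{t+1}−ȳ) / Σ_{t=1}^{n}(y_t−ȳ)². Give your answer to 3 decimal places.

Mean ȳ = (25 + 23 + 23 + 24 + 25 + 26 + 31 + 30 + 29 + 30)/10 = 26.6000
Numerator Σ_{t=1}^{9}(y_t−ȳ)(y_{t+1}−ȳ) = 61.8400
Denominator Σ(y_t−ȳ)² = 86.4000
r_1 = 61.8400 / 86.4000 = 0.716

0.716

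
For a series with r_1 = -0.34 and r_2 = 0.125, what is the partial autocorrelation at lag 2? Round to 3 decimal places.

0.011

φ_{22} = (r_2 − r_1²) / (1 − r_1²)
r_1² = (-0.34)² = 0.1156
Numerator = 0.125 − 0.1156 = 0.0094; denominator = 1 − 0.1156 = 0.8844
φ_{22} = 0.0094 / 0.8844 = 0.011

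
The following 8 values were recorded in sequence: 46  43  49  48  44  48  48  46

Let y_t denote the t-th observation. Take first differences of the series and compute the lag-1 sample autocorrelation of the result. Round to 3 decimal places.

First differences Δy: -3, 6, -1, -4, 4, 0, -2
Mean of differences = 0.0000
Numerator Σ(Δy_t−Δȳ)(Δy_{t+1}−Δȳ) = -36.0000
Denominator Σ(Δy_t−Δȳ)² = 82.0000
r_1(Δy) = -36.0000 / 82.0000 = -0.439

-0.439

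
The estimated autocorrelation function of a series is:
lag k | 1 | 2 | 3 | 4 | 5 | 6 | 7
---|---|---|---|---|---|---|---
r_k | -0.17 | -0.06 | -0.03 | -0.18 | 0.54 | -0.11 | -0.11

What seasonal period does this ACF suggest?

5

The largest autocorrelation is r_5 = 0.54; the remaining lags stay at or below -0.03.
The dominant spike at lag 5 indicates a seasonal period of 5.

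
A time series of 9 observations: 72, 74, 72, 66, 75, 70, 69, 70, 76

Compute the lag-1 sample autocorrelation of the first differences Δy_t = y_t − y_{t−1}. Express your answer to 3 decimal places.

First differences Δy: 2, -2, -6, 9, -5, -1, 1, 6
Mean of differences = 0.5000
Numerator Σ(Δy_t−Δȳ)(Δy_{t+1}−Δȳ) = -79.2500
Denominator Σ(Δy_t−Δȳ)² = 186.0000
r_1(Δy) = -79.2500 / 186.0000 = -0.426

-0.426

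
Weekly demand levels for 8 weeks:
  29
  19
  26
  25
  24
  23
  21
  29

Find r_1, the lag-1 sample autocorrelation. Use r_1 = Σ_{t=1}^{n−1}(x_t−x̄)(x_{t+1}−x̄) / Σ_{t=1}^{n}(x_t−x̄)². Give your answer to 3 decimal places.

-0.480

Mean x̄ = (29 + 19 + 26 + 25 + 24 + 23 + 21 + 29)/8 = 24.5000
Σ(x_t−x̄)(x_{t+1}−x̄) = (-24.7500) + (-8.2500) + (0.7500) + (-0.2500) + (0.7500) + (5.2500) + (-15.7500) = -42.2500
Denominator Σ(x_t−x̄)² = 88.0000
r_1 = -42.2500 / 88.0000 = -0.480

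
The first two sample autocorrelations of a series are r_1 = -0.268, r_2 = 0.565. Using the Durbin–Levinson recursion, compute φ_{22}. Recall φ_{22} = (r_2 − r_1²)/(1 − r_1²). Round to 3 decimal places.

φ_{22} = (r_2 − r_1²) / (1 − r_1²)
r_1² = (-0.268)² = 0.071824
Numerator = 0.565 − 0.0718 = 0.4932; denominator = 1 − 0.0718 = 0.9282
φ_{22} = 0.4932 / 0.9282 = 0.531

0.531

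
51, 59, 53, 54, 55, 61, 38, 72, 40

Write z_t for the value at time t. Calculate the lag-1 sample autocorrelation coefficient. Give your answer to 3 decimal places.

-0.768

Mean z̄ = (51 + 59 + 53 + 54 + 55 + 61 + 38 + 72 + 40)/9 = 53.6667
Numerator Σ_{t=1}^{8}(z_t−z̄)(z_{t+1}−z̄) = -660.4444
Denominator Σ(z_t−z̄)² = 860.0000
r_1 = -660.4444 / 860.0000 = -0.768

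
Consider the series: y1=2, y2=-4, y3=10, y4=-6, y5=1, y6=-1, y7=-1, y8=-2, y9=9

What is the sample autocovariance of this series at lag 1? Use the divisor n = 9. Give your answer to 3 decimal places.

-14.236

Mean ȳ = (2 − 4 + 10 − 6 + 1 − 1 − 1 − 2 + 9)/9 = 0.8889
Σ_{t=1}^{8}(y_t−ȳ)(y_{t+1}−ȳ) = -128.1235
γ_1 = -128.1235 / 9 = -14.236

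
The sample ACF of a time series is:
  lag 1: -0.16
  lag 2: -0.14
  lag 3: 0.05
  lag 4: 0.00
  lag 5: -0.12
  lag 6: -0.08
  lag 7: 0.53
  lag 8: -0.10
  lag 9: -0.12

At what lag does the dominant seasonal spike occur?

7

The largest autocorrelation is r_7 = 0.53; the remaining lags stay at or below 0.05.
The dominant spike at lag 7 indicates a seasonal period of 7.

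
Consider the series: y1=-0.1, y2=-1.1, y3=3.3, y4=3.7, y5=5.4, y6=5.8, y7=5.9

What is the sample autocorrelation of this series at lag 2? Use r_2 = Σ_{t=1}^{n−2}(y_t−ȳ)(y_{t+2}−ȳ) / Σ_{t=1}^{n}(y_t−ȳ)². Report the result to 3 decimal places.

Mean ȳ = (-0.1 − 1.1 + 3.3 + 3.7 + 5.4 + 5.8 + 5.9)/7 = 3.2714
Deviations from mean: -3.3714, -4.3714, 0.0286, 0.4286, 2.1286, 2.5286, 2.6286
Numerator Σ_{t=1}^{5}(y_t−ȳ)(y_{t+2}−ȳ) = 4.7698
Denominator Σ(y_t−ȳ)² = 48.4943
r_2 = 4.7698 / 48.4943 = 0.098

0.098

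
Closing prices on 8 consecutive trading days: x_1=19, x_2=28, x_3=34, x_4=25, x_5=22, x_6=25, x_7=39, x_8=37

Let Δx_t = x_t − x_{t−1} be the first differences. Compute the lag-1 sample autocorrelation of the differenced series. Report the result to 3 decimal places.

-0.008

First differences Δx: 9, 6, -9, -3, 3, 14, -2
Mean of differences = 2.5714
Numerator Σ(Δx_t−Δx̄)(Δx_{t+1}−Δx̄) = -2.8980
Denominator Σ(Δx_t−Δx̄)² = 369.7143
r_1(Δx) = -2.8980 / 369.7143 = -0.008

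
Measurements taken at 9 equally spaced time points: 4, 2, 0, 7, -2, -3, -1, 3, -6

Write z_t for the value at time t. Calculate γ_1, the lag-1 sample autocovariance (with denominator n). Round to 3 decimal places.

Mean z̄ = (4 + 2 + 0 + 7 − 2 − 3 − 1 + 3 − 6)/9 = 0.4444
Σ_{t=1}^{8}(z_t−z̄)(z_{t+1}−z̄) = -20.8642
γ_1 = -20.8642 / 9 = -2.318

-2.318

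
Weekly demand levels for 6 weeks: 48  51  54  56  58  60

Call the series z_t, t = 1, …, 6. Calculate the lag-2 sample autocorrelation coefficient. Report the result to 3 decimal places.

Mean z̄ = (48 + 51 + 54 + 56 + 58 + 60)/6 = 54.5000
Deviations from mean: -6.5000, -3.5000, -0.5000, 1.5000, 3.5000, 5.5000
Σ(z_t−z̄)(z_{t+2}−z̄) = (3.2500) + (-5.2500) + (-1.7500) + (8.2500) = 4.5000
Denominator Σ(z_t−z̄)² = 99.5000
r_2 = 4.5000 / 99.5000 = 0.045

0.045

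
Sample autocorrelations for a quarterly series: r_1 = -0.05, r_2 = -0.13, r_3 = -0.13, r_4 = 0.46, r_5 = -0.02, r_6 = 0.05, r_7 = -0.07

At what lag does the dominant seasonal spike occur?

4

The largest autocorrelation is r_4 = 0.46; the remaining lags stay at or below 0.05.
The dominant spike at lag 4 indicates a seasonal period of 4.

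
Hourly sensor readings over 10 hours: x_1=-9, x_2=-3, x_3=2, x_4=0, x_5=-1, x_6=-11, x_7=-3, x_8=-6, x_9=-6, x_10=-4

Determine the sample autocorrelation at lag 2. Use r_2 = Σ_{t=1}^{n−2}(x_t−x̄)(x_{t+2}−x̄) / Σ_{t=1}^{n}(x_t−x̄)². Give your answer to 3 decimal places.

Mean x̄ = (-9 − 3 + 2 + 0 − 1 − 11 − 3 − 6 − 6 − 4)/10 = -4.1000
Numerator Σ_{t=1}^{8}(x_t−x̄)(x_{t+2}−x̄) = -20.5200
Denominator Σ(x_t−x̄)² = 144.9000
r_2 = -20.5200 / 144.9000 = -0.142

-0.142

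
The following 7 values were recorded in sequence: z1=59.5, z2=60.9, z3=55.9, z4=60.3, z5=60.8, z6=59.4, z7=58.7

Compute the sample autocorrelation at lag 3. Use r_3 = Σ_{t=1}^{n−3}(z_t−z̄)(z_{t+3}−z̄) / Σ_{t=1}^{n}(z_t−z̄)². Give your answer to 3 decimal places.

0.090

Mean z̄ = (59.5 + 60.9 + 55.9 + 60.3 + 60.8 + 59.4 + 58.7)/7 = 59.3571
Deviations from mean: 0.1429, 1.5429, -3.4571, 0.9429, 1.4429, 0.0429, -0.6571
Σ(z_t−z̄)(z_{t+3}−z̄) = (0.1347) + (2.2261) + (-0.1482) + (-0.6196) = 1.5931
Denominator Σ(z_t−z̄)² = 17.7571
r_3 = 1.5931 / 17.7571 = 0.090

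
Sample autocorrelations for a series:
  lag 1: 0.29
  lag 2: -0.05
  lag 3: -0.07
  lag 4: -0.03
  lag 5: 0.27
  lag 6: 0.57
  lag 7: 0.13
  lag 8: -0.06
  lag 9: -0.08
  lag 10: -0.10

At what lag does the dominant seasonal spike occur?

6

The largest autocorrelation is r_6 = 0.57; the remaining lags stay at or below 0.29.
The dominant spike at lag 6 indicates a seasonal period of 6.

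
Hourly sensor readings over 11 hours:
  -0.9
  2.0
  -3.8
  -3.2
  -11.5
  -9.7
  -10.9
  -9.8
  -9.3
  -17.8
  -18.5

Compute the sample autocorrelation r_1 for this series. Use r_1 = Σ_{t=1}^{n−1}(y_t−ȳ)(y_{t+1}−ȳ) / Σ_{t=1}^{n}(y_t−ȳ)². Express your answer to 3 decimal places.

Mean ȳ = (-0.9 + 2.0 − 3.8 − 3.2 − 11.5 − 9.7 − 10.9 − 9.8 − 9.3 − 17.8 − 18.5)/11 = -8.4909
Numerator Σ_{t=1}^{10}(y_t−ȳ)(y_{t+1}−ȳ) = 249.2172
Denominator Σ(y_t−ȳ)² = 423.2091
r_1 = 249.2172 / 423.2091 = 0.589

0.589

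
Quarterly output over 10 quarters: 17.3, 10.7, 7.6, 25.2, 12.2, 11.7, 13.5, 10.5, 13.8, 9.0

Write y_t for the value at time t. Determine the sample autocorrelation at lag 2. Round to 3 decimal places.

-0.220

Mean ȳ = (17.3 + 10.7 + 7.6 + 25.2 + 12.2 + 11.7 + 13.5 + 10.5 + 13.8 + 9.0)/10 = 13.1500
Numerator Σ_{t=1}^{8}(y_t−ȳ)(y_{t+2}−ȳ) = -50.0200
Denominator Σ(y_t−ȳ)² = 227.0250
r_2 = -50.0200 / 227.0250 = -0.220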